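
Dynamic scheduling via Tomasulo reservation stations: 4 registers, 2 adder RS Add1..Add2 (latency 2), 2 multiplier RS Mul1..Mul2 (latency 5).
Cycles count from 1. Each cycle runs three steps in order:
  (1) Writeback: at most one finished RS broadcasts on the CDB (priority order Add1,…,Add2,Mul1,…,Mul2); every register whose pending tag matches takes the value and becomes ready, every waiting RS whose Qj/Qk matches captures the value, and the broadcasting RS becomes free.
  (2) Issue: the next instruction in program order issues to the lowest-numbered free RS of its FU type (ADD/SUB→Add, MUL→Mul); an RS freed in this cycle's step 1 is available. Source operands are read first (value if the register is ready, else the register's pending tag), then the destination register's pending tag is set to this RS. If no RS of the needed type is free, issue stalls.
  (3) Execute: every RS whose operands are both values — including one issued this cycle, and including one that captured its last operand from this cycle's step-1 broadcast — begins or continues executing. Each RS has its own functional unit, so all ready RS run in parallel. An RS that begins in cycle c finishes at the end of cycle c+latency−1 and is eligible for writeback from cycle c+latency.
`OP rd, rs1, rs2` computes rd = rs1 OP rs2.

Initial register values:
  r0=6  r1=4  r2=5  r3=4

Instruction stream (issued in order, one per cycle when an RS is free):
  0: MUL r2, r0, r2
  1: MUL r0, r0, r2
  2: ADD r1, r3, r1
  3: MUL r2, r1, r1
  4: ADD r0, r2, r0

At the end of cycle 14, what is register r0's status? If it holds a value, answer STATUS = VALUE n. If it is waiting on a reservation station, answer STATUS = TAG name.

STATUS = VALUE 244

c1: issue MUL r2<-Mul1 | r0:6,r1:4,r2:Mul1,r3:4
c2: issue MUL r0<-Mul2 | r0:Mul2,r1:4,r2:Mul1,r3:4
c3: issue ADD r1<-Add1 | r0:Mul2,r1:Add1,r2:Mul1,r3:4
c4: stall | r0:Mul2,r1:Add1,r2:Mul1,r3:4
c5: CDB Add1=8; stall | r0:Mul2,r1:8,r2:Mul1,r3:4
c6: CDB Mul1=30; issue MUL r2<-Mul1 | r0:Mul2,r1:8,r2:Mul1,r3:4
c7: issue ADD r0<-Add1 | r0:Add1,r1:8,r2:Mul1,r3:4
c8: - | r0:Add1,r1:8,r2:Mul1,r3:4
c9: - | r0:Add1,r1:8,r2:Mul1,r3:4
c10: - | r0:Add1,r1:8,r2:Mul1,r3:4
c11: CDB Mul1=64 | r0:Add1,r1:8,r2:64,r3:4
c12: CDB Mul2=180 | r0:Add1,r1:8,r2:64,r3:4
c13: - | r0:Add1,r1:8,r2:64,r3:4
c14: CDB Add1=244 | r0:244,r1:8,r2:64,r3:4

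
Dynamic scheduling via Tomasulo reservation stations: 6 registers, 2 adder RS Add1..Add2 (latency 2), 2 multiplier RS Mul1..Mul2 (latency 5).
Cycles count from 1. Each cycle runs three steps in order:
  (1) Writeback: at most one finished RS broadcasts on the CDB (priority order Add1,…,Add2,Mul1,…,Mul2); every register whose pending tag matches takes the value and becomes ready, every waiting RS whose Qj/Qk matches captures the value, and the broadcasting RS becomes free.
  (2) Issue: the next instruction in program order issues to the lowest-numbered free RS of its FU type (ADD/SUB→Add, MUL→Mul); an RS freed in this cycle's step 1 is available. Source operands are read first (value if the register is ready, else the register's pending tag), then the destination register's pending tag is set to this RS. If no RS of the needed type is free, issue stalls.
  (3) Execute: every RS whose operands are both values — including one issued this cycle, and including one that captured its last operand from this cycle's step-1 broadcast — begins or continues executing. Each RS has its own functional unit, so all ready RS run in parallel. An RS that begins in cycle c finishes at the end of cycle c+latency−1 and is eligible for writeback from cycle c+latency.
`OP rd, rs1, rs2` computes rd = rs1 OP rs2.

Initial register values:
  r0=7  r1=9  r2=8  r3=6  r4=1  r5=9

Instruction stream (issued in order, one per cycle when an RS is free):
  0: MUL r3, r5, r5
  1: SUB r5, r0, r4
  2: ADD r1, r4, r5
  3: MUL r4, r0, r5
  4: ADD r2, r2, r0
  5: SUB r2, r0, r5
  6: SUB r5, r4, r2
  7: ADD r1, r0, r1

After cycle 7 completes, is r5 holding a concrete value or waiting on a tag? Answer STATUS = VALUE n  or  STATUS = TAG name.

STATUS = TAG Add1

cycle 1: issue MUL r3<-Mul1 // r0:7,r1:9,r2:8,r3:Mul1,r4:1,r5:9
cycle 2: issue SUB r5<-Add1 // r0:7,r1:9,r2:8,r3:Mul1,r4:1,r5:Add1
cycle 3: issue ADD r1<-Add2 // r0:7,r1:Add2,r2:8,r3:Mul1,r4:1,r5:Add1
cycle 4: CDB Add1=6; issue MUL r4<-Mul2 // r0:7,r1:Add2,r2:8,r3:Mul1,r4:Mul2,r5:6
cycle 5: issue ADD r2<-Add1 // r0:7,r1:Add2,r2:Add1,r3:Mul1,r4:Mul2,r5:6
cycle 6: CDB Add2=7; issue SUB r2<-Add2 // r0:7,r1:7,r2:Add2,r3:Mul1,r4:Mul2,r5:6
cycle 7: CDB Add1=15; issue SUB r5<-Add1 // r0:7,r1:7,r2:Add2,r3:Mul1,r4:Mul2,r5:Add1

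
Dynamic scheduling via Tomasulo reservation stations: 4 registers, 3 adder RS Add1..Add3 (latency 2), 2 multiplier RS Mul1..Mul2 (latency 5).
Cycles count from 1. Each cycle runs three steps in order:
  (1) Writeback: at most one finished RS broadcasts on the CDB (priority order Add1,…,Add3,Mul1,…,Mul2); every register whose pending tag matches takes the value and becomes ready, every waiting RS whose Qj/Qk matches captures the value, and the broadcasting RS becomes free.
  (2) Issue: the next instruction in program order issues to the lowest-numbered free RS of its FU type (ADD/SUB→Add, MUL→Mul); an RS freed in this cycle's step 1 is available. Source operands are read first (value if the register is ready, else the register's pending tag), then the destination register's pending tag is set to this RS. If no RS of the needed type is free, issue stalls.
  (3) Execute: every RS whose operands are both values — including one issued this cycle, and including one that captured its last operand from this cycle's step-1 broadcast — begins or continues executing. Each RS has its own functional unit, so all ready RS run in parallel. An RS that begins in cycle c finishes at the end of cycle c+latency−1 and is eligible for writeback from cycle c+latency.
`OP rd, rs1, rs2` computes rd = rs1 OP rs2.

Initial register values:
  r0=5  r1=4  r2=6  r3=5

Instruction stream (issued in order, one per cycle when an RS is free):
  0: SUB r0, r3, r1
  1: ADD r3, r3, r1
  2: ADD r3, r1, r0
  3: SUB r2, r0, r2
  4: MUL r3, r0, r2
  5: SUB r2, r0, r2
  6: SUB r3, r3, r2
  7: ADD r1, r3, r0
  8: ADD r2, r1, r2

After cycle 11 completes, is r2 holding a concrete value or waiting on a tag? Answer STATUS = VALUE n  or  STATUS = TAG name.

STATUS = TAG Add3

c1: issue SUB r0<-Add1 | r0:Add1,r1:4,r2:6,r3:5
c2: issue ADD r3<-Add2 | r0:Add1,r1:4,r2:6,r3:Add2
c3: CDB Add1=1; issue ADD r3<-Add1 | r0:1,r1:4,r2:6,r3:Add1
c4: CDB Add2=9; issue SUB r2<-Add2 | r0:1,r1:4,r2:Add2,r3:Add1
c5: CDB Add1=5; issue MUL r3<-Mul1 | r0:1,r1:4,r2:Add2,r3:Mul1
c6: CDB Add2=-5; issue SUB r2<-Add1 | r0:1,r1:4,r2:Add1,r3:Mul1
c7: issue SUB r3<-Add2 | r0:1,r1:4,r2:Add1,r3:Add2
c8: CDB Add1=6; issue ADD r1<-Add1 | r0:1,r1:Add1,r2:6,r3:Add2
c9: issue ADD r2<-Add3 | r0:1,r1:Add1,r2:Add3,r3:Add2
c10: - | r0:1,r1:Add1,r2:Add3,r3:Add2
c11: CDB Mul1=-5 | r0:1,r1:Add1,r2:Add3,r3:Add2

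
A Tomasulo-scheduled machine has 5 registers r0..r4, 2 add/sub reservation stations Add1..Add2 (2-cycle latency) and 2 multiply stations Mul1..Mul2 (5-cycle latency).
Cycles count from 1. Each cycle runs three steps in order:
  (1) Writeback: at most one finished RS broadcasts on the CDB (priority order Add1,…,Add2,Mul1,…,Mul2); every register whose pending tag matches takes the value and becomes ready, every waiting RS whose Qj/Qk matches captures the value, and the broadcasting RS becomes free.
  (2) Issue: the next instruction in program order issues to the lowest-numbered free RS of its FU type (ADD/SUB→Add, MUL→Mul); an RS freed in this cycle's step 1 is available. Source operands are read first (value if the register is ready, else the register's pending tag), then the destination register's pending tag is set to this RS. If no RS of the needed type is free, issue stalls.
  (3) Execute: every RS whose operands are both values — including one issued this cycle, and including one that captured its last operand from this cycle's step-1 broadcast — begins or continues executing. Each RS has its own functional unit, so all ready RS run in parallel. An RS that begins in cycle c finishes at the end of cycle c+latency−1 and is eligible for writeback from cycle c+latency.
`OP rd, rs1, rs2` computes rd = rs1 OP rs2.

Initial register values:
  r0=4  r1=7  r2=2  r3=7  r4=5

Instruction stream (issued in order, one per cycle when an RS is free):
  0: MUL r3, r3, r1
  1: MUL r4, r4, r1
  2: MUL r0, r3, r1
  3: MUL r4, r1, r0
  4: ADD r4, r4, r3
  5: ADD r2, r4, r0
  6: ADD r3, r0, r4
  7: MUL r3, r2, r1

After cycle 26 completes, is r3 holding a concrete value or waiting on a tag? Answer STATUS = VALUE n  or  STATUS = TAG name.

STATUS = VALUE 19551

c1: issue MUL r3<-Mul1 | r0:4,r1:7,r2:2,r3:Mul1,r4:5
c2: issue MUL r4<-Mul2 | r0:4,r1:7,r2:2,r3:Mul1,r4:Mul2
c3: stall | r0:4,r1:7,r2:2,r3:Mul1,r4:Mul2
c4: stall | r0:4,r1:7,r2:2,r3:Mul1,r4:Mul2
c5: stall | r0:4,r1:7,r2:2,r3:Mul1,r4:Mul2
c6: CDB Mul1=49; issue MUL r0<-Mul1 | r0:Mul1,r1:7,r2:2,r3:49,r4:Mul2
c7: CDB Mul2=35; issue MUL r4<-Mul2 | r0:Mul1,r1:7,r2:2,r3:49,r4:Mul2
c8: issue ADD r4<-Add1 | r0:Mul1,r1:7,r2:2,r3:49,r4:Add1
c9: issue ADD r2<-Add2 | r0:Mul1,r1:7,r2:Add2,r3:49,r4:Add1
c10: stall | r0:Mul1,r1:7,r2:Add2,r3:49,r4:Add1
c11: CDB Mul1=343; stall | r0:343,r1:7,r2:Add2,r3:49,r4:Add1
c12: stall | r0:343,r1:7,r2:Add2,r3:49,r4:Add1
c13: stall | r0:343,r1:7,r2:Add2,r3:49,r4:Add1
c14: stall | r0:343,r1:7,r2:Add2,r3:49,r4:Add1
c15: stall | r0:343,r1:7,r2:Add2,r3:49,r4:Add1
c16: CDB Mul2=2401; stall | r0:343,r1:7,r2:Add2,r3:49,r4:Add1
c17: stall | r0:343,r1:7,r2:Add2,r3:49,r4:Add1
c18: CDB Add1=2450; issue ADD r3<-Add1 | r0:343,r1:7,r2:Add2,r3:Add1,r4:2450
c19: issue MUL r3<-Mul1 | r0:343,r1:7,r2:Add2,r3:Mul1,r4:2450
c20: CDB Add1=2793 | r0:343,r1:7,r2:Add2,r3:Mul1,r4:2450
c21: CDB Add2=2793 | r0:343,r1:7,r2:2793,r3:Mul1,r4:2450
c22: - | r0:343,r1:7,r2:2793,r3:Mul1,r4:2450
c23: - | r0:343,r1:7,r2:2793,r3:Mul1,r4:2450
c24: - | r0:343,r1:7,r2:2793,r3:Mul1,r4:2450
c25: - | r0:343,r1:7,r2:2793,r3:Mul1,r4:2450
c26: CDB Mul1=19551 | r0:343,r1:7,r2:2793,r3:19551,r4:2450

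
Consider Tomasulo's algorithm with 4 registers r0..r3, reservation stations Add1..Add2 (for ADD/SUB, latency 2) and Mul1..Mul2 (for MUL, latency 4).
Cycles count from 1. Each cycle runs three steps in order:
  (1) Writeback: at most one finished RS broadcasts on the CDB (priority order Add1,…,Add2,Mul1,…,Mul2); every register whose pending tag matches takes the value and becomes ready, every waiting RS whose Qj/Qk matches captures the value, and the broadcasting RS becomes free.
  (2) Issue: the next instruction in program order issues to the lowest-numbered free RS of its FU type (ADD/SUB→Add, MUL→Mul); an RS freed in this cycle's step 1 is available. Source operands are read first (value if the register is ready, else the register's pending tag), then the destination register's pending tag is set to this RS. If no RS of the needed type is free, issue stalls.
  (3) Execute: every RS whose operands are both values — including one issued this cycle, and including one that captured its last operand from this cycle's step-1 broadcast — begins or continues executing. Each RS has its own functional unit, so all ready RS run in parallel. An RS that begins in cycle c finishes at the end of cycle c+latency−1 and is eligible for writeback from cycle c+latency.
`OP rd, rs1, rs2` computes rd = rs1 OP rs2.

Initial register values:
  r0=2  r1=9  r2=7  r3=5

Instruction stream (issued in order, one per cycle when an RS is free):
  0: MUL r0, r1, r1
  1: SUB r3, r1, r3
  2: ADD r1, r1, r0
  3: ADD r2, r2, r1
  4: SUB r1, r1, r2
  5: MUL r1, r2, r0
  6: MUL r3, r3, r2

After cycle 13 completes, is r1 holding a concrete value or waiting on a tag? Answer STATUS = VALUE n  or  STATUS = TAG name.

STATUS = VALUE 7857

cycle 1: issue MUL r0<-Mul1 // r0:Mul1,r1:9,r2:7,r3:5
cycle 2: issue SUB r3<-Add1 // r0:Mul1,r1:9,r2:7,r3:Add1
cycle 3: issue ADD r1<-Add2 // r0:Mul1,r1:Add2,r2:7,r3:Add1
cycle 4: CDB Add1=4; issue ADD r2<-Add1 // r0:Mul1,r1:Add2,r2:Add1,r3:4
cycle 5: CDB Mul1=81; stall // r0:81,r1:Add2,r2:Add1,r3:4
cycle 6: stall // r0:81,r1:Add2,r2:Add1,r3:4
cycle 7: CDB Add2=90; issue SUB r1<-Add2 // r0:81,r1:Add2,r2:Add1,r3:4
cycle 8: issue MUL r1<-Mul1 // r0:81,r1:Mul1,r2:Add1,r3:4
cycle 9: CDB Add1=97; issue MUL r3<-Mul2 // r0:81,r1:Mul1,r2:97,r3:Mul2
cycle 10: - // r0:81,r1:Mul1,r2:97,r3:Mul2
cycle 11: CDB Add2=-7 // r0:81,r1:Mul1,r2:97,r3:Mul2
cycle 12: - // r0:81,r1:Mul1,r2:97,r3:Mul2
cycle 13: CDB Mul1=7857 // r0:81,r1:7857,r2:97,r3:Mul2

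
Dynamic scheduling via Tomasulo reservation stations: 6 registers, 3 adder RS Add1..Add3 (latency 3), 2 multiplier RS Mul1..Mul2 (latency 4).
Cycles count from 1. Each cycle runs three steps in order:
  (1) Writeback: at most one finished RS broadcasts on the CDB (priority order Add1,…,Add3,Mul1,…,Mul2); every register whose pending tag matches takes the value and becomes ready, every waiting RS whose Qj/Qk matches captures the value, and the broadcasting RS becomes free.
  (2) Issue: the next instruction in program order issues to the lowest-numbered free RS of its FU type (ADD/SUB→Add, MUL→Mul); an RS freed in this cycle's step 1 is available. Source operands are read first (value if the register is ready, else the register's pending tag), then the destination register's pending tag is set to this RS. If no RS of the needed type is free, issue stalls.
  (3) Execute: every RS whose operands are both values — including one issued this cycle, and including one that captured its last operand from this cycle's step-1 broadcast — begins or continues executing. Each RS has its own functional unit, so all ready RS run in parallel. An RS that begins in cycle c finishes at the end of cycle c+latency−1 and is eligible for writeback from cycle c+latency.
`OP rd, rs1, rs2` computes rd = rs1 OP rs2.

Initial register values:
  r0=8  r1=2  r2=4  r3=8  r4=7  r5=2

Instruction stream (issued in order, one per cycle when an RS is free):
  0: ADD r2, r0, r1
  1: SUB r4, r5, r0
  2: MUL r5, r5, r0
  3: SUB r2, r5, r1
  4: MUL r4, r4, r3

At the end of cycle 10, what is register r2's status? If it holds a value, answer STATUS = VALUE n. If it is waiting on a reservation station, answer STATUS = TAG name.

cycle 1: issue ADD r2<-Add1 // r0:8,r1:2,r2:Add1,r3:8,r4:7,r5:2
cycle 2: issue SUB r4<-Add2 // r0:8,r1:2,r2:Add1,r3:8,r4:Add2,r5:2
cycle 3: issue MUL r5<-Mul1 // r0:8,r1:2,r2:Add1,r3:8,r4:Add2,r5:Mul1
cycle 4: CDB Add1=10; issue SUB r2<-Add1 // r0:8,r1:2,r2:Add1,r3:8,r4:Add2,r5:Mul1
cycle 5: CDB Add2=-6; issue MUL r4<-Mul2 // r0:8,r1:2,r2:Add1,r3:8,r4:Mul2,r5:Mul1
cycle 6: - // r0:8,r1:2,r2:Add1,r3:8,r4:Mul2,r5:Mul1
cycle 7: CDB Mul1=16 // r0:8,r1:2,r2:Add1,r3:8,r4:Mul2,r5:16
cycle 8: - // r0:8,r1:2,r2:Add1,r3:8,r4:Mul2,r5:16
cycle 9: CDB Mul2=-48 // r0:8,r1:2,r2:Add1,r3:8,r4:-48,r5:16
cycle 10: CDB Add1=14 // r0:8,r1:2,r2:14,r3:8,r4:-48,r5:16

STATUS = VALUE 14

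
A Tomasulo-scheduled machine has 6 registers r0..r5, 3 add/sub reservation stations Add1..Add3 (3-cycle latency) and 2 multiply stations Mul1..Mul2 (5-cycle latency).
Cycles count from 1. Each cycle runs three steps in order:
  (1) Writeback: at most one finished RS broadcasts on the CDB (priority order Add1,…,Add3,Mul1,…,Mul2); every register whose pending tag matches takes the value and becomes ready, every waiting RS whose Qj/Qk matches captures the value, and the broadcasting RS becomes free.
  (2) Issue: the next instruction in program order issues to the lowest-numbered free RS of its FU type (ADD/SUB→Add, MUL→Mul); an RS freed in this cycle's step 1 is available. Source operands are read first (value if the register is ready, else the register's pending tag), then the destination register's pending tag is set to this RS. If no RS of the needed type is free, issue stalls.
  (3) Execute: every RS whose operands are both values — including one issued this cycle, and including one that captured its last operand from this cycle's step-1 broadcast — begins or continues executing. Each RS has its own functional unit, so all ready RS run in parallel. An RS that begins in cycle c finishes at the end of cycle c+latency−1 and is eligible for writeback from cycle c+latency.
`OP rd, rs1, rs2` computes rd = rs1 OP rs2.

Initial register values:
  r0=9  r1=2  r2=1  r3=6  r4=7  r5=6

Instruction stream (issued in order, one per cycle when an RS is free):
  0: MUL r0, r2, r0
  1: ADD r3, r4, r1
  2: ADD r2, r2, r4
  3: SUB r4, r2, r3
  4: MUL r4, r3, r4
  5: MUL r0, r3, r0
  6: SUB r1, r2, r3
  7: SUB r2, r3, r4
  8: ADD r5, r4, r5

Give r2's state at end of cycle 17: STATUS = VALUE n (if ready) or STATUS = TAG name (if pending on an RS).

c1: issue MUL r0<-Mul1 | r0:Mul1,r1:2,r2:1,r3:6,r4:7,r5:6
c2: issue ADD r3<-Add1 | r0:Mul1,r1:2,r2:1,r3:Add1,r4:7,r5:6
c3: issue ADD r2<-Add2 | r0:Mul1,r1:2,r2:Add2,r3:Add1,r4:7,r5:6
c4: issue SUB r4<-Add3 | r0:Mul1,r1:2,r2:Add2,r3:Add1,r4:Add3,r5:6
c5: CDB Add1=9; issue MUL r4<-Mul2 | r0:Mul1,r1:2,r2:Add2,r3:9,r4:Mul2,r5:6
c6: CDB Add2=8; stall | r0:Mul1,r1:2,r2:8,r3:9,r4:Mul2,r5:6
c7: CDB Mul1=9; issue MUL r0<-Mul1 | r0:Mul1,r1:2,r2:8,r3:9,r4:Mul2,r5:6
c8: issue SUB r1<-Add1 | r0:Mul1,r1:Add1,r2:8,r3:9,r4:Mul2,r5:6
c9: CDB Add3=-1; issue SUB r2<-Add2 | r0:Mul1,r1:Add1,r2:Add2,r3:9,r4:Mul2,r5:6
c10: issue ADD r5<-Add3 | r0:Mul1,r1:Add1,r2:Add2,r3:9,r4:Mul2,r5:Add3
c11: CDB Add1=-1 | r0:Mul1,r1:-1,r2:Add2,r3:9,r4:Mul2,r5:Add3
c12: CDB Mul1=81 | r0:81,r1:-1,r2:Add2,r3:9,r4:Mul2,r5:Add3
c13: - | r0:81,r1:-1,r2:Add2,r3:9,r4:Mul2,r5:Add3
c14: CDB Mul2=-9 | r0:81,r1:-1,r2:Add2,r3:9,r4:-9,r5:Add3
c15: - | r0:81,r1:-1,r2:Add2,r3:9,r4:-9,r5:Add3
c16: - | r0:81,r1:-1,r2:Add2,r3:9,r4:-9,r5:Add3
c17: CDB Add2=18 | r0:81,r1:-1,r2:18,r3:9,r4:-9,r5:Add3

STATUS = VALUE 18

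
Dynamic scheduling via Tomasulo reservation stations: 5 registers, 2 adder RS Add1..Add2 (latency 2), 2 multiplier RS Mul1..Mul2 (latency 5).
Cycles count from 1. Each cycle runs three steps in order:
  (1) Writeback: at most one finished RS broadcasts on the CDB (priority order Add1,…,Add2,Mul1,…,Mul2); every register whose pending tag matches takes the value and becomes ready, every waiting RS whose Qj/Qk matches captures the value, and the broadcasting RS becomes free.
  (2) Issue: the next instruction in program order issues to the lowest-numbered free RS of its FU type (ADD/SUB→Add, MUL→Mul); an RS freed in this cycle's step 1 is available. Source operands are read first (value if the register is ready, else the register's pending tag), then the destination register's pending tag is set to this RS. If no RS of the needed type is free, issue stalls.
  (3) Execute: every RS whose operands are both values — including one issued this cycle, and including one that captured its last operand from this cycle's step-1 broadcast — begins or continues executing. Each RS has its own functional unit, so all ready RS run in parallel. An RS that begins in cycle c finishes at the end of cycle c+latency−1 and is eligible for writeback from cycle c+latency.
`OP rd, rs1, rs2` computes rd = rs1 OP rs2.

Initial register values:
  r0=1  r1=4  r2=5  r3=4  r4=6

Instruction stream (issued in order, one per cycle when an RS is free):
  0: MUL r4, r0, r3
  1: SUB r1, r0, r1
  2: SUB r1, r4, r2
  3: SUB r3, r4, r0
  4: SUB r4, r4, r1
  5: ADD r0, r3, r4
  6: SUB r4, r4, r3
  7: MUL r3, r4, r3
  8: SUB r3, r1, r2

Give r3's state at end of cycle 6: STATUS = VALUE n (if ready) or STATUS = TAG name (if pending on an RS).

STATUS = TAG Add1

c1: issue MUL r4<-Mul1 | r0:1,r1:4,r2:5,r3:4,r4:Mul1
c2: issue SUB r1<-Add1 | r0:1,r1:Add1,r2:5,r3:4,r4:Mul1
c3: issue SUB r1<-Add2 | r0:1,r1:Add2,r2:5,r3:4,r4:Mul1
c4: CDB Add1=-3; issue SUB r3<-Add1 | r0:1,r1:Add2,r2:5,r3:Add1,r4:Mul1
c5: stall | r0:1,r1:Add2,r2:5,r3:Add1,r4:Mul1
c6: CDB Mul1=4; stall | r0:1,r1:Add2,r2:5,r3:Add1,r4:4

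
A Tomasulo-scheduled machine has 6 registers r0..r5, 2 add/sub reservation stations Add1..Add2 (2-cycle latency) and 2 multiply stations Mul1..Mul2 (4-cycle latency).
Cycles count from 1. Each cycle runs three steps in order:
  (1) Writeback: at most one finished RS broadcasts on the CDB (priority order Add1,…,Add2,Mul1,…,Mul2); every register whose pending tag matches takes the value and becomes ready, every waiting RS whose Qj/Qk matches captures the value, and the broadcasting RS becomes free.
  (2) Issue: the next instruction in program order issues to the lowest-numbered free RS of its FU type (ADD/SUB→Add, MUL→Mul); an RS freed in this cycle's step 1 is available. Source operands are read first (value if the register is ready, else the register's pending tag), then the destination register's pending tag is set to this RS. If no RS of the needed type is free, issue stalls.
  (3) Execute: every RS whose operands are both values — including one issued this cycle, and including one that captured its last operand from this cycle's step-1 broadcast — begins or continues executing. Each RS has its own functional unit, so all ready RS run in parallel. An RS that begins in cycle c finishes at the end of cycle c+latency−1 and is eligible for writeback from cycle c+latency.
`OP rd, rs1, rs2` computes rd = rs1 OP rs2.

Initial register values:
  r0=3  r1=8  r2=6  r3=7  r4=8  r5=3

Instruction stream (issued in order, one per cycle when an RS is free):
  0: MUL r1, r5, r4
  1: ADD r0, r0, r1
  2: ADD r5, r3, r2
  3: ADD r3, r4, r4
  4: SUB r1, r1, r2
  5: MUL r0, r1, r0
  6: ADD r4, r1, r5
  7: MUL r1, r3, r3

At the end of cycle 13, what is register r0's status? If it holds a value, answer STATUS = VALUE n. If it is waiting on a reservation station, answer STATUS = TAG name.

c1: issue MUL r1<-Mul1 | r0:3,r1:Mul1,r2:6,r3:7,r4:8,r5:3
c2: issue ADD r0<-Add1 | r0:Add1,r1:Mul1,r2:6,r3:7,r4:8,r5:3
c3: issue ADD r5<-Add2 | r0:Add1,r1:Mul1,r2:6,r3:7,r4:8,r5:Add2
c4: stall | r0:Add1,r1:Mul1,r2:6,r3:7,r4:8,r5:Add2
c5: CDB Add2=13; issue ADD r3<-Add2 | r0:Add1,r1:Mul1,r2:6,r3:Add2,r4:8,r5:13
c6: CDB Mul1=24; stall | r0:Add1,r1:24,r2:6,r3:Add2,r4:8,r5:13
c7: CDB Add2=16; issue SUB r1<-Add2 | r0:Add1,r1:Add2,r2:6,r3:16,r4:8,r5:13
c8: CDB Add1=27; issue MUL r0<-Mul1 | r0:Mul1,r1:Add2,r2:6,r3:16,r4:8,r5:13
c9: CDB Add2=18; issue ADD r4<-Add1 | r0:Mul1,r1:18,r2:6,r3:16,r4:Add1,r5:13
c10: issue MUL r1<-Mul2 | r0:Mul1,r1:Mul2,r2:6,r3:16,r4:Add1,r5:13
c11: CDB Add1=31 | r0:Mul1,r1:Mul2,r2:6,r3:16,r4:31,r5:13
c12: - | r0:Mul1,r1:Mul2,r2:6,r3:16,r4:31,r5:13
c13: CDB Mul1=486 | r0:486,r1:Mul2,r2:6,r3:16,r4:31,r5:13

STATUS = VALUE 486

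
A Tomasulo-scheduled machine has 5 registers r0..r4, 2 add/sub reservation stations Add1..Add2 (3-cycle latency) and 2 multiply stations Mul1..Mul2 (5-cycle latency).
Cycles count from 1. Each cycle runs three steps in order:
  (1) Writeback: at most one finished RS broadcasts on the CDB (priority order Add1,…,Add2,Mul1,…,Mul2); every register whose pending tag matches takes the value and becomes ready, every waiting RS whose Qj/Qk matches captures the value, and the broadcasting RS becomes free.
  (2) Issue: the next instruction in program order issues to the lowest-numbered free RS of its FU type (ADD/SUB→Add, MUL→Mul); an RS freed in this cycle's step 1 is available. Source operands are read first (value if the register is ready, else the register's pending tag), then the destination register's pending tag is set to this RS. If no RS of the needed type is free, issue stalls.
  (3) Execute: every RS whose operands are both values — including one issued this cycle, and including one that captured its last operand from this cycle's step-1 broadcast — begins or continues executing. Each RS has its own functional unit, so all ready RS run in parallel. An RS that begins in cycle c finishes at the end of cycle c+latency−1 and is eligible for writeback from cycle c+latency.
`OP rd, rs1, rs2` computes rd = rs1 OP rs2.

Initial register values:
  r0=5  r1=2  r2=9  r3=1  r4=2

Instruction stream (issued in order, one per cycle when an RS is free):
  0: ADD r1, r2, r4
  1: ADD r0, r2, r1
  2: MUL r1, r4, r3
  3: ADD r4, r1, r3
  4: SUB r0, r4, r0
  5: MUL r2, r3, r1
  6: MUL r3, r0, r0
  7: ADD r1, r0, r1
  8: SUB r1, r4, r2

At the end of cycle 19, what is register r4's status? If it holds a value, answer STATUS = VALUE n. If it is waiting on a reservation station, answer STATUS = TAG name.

cycle 1: issue ADD r1<-Add1 // r0:5,r1:Add1,r2:9,r3:1,r4:2
cycle 2: issue ADD r0<-Add2 // r0:Add2,r1:Add1,r2:9,r3:1,r4:2
cycle 3: issue MUL r1<-Mul1 // r0:Add2,r1:Mul1,r2:9,r3:1,r4:2
cycle 4: CDB Add1=11; issue ADD r4<-Add1 // r0:Add2,r1:Mul1,r2:9,r3:1,r4:Add1
cycle 5: stall // r0:Add2,r1:Mul1,r2:9,r3:1,r4:Add1
cycle 6: stall // r0:Add2,r1:Mul1,r2:9,r3:1,r4:Add1
cycle 7: CDB Add2=20; issue SUB r0<-Add2 // r0:Add2,r1:Mul1,r2:9,r3:1,r4:Add1
cycle 8: CDB Mul1=2; issue MUL r2<-Mul1 // r0:Add2,r1:2,r2:Mul1,r3:1,r4:Add1
cycle 9: issue MUL r3<-Mul2 // r0:Add2,r1:2,r2:Mul1,r3:Mul2,r4:Add1
cycle 10: stall // r0:Add2,r1:2,r2:Mul1,r3:Mul2,r4:Add1
cycle 11: CDB Add1=3; issue ADD r1<-Add1 // r0:Add2,r1:Add1,r2:Mul1,r3:Mul2,r4:3
cycle 12: stall // r0:Add2,r1:Add1,r2:Mul1,r3:Mul2,r4:3
cycle 13: CDB Mul1=2; stall // r0:Add2,r1:Add1,r2:2,r3:Mul2,r4:3
cycle 14: CDB Add2=-17; issue SUB r1<-Add2 // r0:-17,r1:Add2,r2:2,r3:Mul2,r4:3
cycle 15: - // r0:-17,r1:Add2,r2:2,r3:Mul2,r4:3
cycle 16: - // r0:-17,r1:Add2,r2:2,r3:Mul2,r4:3
cycle 17: CDB Add1=-15 // r0:-17,r1:Add2,r2:2,r3:Mul2,r4:3
cycle 18: CDB Add2=1 // r0:-17,r1:1,r2:2,r3:Mul2,r4:3
cycle 19: CDB Mul2=289 // r0:-17,r1:1,r2:2,r3:289,r4:3

STATUS = VALUE 3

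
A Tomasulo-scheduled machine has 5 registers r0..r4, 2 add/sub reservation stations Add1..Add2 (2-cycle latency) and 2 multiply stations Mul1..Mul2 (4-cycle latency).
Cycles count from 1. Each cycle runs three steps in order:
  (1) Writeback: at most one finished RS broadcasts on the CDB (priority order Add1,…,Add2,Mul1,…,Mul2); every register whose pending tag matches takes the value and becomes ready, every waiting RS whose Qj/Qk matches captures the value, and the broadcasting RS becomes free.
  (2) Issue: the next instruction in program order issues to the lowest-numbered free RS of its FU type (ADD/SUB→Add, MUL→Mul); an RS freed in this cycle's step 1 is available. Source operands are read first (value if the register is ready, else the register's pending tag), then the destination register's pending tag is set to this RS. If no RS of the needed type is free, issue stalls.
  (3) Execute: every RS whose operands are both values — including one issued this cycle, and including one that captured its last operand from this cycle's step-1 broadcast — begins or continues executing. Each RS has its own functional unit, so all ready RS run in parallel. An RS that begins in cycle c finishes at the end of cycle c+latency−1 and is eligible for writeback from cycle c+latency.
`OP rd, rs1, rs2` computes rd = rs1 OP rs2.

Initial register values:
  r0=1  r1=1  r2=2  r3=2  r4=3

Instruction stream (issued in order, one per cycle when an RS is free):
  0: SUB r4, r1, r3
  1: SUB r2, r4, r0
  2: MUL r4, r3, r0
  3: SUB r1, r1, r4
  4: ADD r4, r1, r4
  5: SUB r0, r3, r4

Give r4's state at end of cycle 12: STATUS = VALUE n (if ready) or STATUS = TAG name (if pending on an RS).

STATUS = VALUE 1

cycle 1: issue SUB r4<-Add1 // r0:1,r1:1,r2:2,r3:2,r4:Add1
cycle 2: issue SUB r2<-Add2 // r0:1,r1:1,r2:Add2,r3:2,r4:Add1
cycle 3: CDB Add1=-1; issue MUL r4<-Mul1 // r0:1,r1:1,r2:Add2,r3:2,r4:Mul1
cycle 4: issue SUB r1<-Add1 // r0:1,r1:Add1,r2:Add2,r3:2,r4:Mul1
cycle 5: CDB Add2=-2; issue ADD r4<-Add2 // r0:1,r1:Add1,r2:-2,r3:2,r4:Add2
cycle 6: stall // r0:1,r1:Add1,r2:-2,r3:2,r4:Add2
cycle 7: CDB Mul1=2; stall // r0:1,r1:Add1,r2:-2,r3:2,r4:Add2
cycle 8: stall // r0:1,r1:Add1,r2:-2,r3:2,r4:Add2
cycle 9: CDB Add1=-1; issue SUB r0<-Add1 // r0:Add1,r1:-1,r2:-2,r3:2,r4:Add2
cycle 10: - // r0:Add1,r1:-1,r2:-2,r3:2,r4:Add2
cycle 11: CDB Add2=1 // r0:Add1,r1:-1,r2:-2,r3:2,r4:1
cycle 12: - // r0:Add1,r1:-1,r2:-2,r3:2,r4:1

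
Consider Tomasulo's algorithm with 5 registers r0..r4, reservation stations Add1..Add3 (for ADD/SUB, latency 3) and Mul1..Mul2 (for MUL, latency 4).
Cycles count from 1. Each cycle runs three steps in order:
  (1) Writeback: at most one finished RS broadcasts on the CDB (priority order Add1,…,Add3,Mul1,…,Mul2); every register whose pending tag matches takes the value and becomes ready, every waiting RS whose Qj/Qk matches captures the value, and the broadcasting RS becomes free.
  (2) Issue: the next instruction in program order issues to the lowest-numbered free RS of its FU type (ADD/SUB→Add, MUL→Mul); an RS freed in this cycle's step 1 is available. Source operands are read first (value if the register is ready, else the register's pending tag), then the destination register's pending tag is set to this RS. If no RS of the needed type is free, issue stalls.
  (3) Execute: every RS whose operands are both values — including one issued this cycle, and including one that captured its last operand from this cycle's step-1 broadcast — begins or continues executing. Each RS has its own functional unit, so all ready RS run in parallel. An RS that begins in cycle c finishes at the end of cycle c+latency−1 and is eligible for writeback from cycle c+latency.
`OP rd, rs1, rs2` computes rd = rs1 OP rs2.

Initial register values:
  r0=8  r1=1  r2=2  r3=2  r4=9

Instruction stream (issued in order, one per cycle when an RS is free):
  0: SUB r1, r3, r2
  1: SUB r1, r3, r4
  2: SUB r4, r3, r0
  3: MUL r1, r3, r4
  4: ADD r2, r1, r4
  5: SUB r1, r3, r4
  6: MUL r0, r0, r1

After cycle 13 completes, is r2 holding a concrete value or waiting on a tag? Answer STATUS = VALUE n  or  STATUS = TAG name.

STATUS = VALUE -18

cycle 1: issue SUB r1<-Add1 // r0:8,r1:Add1,r2:2,r3:2,r4:9
cycle 2: issue SUB r1<-Add2 // r0:8,r1:Add2,r2:2,r3:2,r4:9
cycle 3: issue SUB r4<-Add3 // r0:8,r1:Add2,r2:2,r3:2,r4:Add3
cycle 4: CDB Add1=0; issue MUL r1<-Mul1 // r0:8,r1:Mul1,r2:2,r3:2,r4:Add3
cycle 5: CDB Add2=-7; issue ADD r2<-Add1 // r0:8,r1:Mul1,r2:Add1,r3:2,r4:Add3
cycle 6: CDB Add3=-6; issue SUB r1<-Add2 // r0:8,r1:Add2,r2:Add1,r3:2,r4:-6
cycle 7: issue MUL r0<-Mul2 // r0:Mul2,r1:Add2,r2:Add1,r3:2,r4:-6
cycle 8: - // r0:Mul2,r1:Add2,r2:Add1,r3:2,r4:-6
cycle 9: CDB Add2=8 // r0:Mul2,r1:8,r2:Add1,r3:2,r4:-6
cycle 10: CDB Mul1=-12 // r0:Mul2,r1:8,r2:Add1,r3:2,r4:-6
cycle 11: - // r0:Mul2,r1:8,r2:Add1,r3:2,r4:-6
cycle 12: - // r0:Mul2,r1:8,r2:Add1,r3:2,r4:-6
cycle 13: CDB Add1=-18 // r0:Mul2,r1:8,r2:-18,r3:2,r4:-6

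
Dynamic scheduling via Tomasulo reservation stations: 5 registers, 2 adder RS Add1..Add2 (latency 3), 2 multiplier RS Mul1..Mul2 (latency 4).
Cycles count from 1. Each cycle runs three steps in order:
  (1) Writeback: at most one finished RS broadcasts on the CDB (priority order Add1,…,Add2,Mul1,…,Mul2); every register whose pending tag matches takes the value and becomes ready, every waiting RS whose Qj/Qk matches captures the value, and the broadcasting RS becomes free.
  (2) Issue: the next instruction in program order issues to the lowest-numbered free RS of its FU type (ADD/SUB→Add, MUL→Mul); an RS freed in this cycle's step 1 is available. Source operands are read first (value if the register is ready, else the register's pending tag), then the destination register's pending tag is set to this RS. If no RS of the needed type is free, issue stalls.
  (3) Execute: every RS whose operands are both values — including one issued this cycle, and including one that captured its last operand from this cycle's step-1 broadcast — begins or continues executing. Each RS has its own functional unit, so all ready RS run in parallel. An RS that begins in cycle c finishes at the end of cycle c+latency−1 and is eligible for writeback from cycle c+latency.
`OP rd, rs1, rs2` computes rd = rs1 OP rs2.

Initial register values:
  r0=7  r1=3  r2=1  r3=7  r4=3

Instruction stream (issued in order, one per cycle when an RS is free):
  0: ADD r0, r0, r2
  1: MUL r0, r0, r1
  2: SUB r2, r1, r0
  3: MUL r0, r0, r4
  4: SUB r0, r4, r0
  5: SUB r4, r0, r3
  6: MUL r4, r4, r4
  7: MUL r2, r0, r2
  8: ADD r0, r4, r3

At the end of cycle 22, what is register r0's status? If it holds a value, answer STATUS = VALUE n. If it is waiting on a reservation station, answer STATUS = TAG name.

c1: issue ADD r0<-Add1 | r0:Add1,r1:3,r2:1,r3:7,r4:3
c2: issue MUL r0<-Mul1 | r0:Mul1,r1:3,r2:1,r3:7,r4:3
c3: issue SUB r2<-Add2 | r0:Mul1,r1:3,r2:Add2,r3:7,r4:3
c4: CDB Add1=8; issue MUL r0<-Mul2 | r0:Mul2,r1:3,r2:Add2,r3:7,r4:3
c5: issue SUB r0<-Add1 | r0:Add1,r1:3,r2:Add2,r3:7,r4:3
c6: stall | r0:Add1,r1:3,r2:Add2,r3:7,r4:3
c7: stall | r0:Add1,r1:3,r2:Add2,r3:7,r4:3
c8: CDB Mul1=24; stall | r0:Add1,r1:3,r2:Add2,r3:7,r4:3
c9: stall | r0:Add1,r1:3,r2:Add2,r3:7,r4:3
c10: stall | r0:Add1,r1:3,r2:Add2,r3:7,r4:3
c11: CDB Add2=-21; issue SUB r4<-Add2 | r0:Add1,r1:3,r2:-21,r3:7,r4:Add2
c12: CDB Mul2=72; issue MUL r4<-Mul1 | r0:Add1,r1:3,r2:-21,r3:7,r4:Mul1
c13: issue MUL r2<-Mul2 | r0:Add1,r1:3,r2:Mul2,r3:7,r4:Mul1
c14: stall | r0:Add1,r1:3,r2:Mul2,r3:7,r4:Mul1
c15: CDB Add1=-69; issue ADD r0<-Add1 | r0:Add1,r1:3,r2:Mul2,r3:7,r4:Mul1
c16: - | r0:Add1,r1:3,r2:Mul2,r3:7,r4:Mul1
c17: - | r0:Add1,r1:3,r2:Mul2,r3:7,r4:Mul1
c18: CDB Add2=-76 | r0:Add1,r1:3,r2:Mul2,r3:7,r4:Mul1
c19: CDB Mul2=1449 | r0:Add1,r1:3,r2:1449,r3:7,r4:Mul1
c20: - | r0:Add1,r1:3,r2:1449,r3:7,r4:Mul1
c21: - | r0:Add1,r1:3,r2:1449,r3:7,r4:Mul1
c22: CDB Mul1=5776 | r0:Add1,r1:3,r2:1449,r3:7,r4:5776

STATUS = TAG Add1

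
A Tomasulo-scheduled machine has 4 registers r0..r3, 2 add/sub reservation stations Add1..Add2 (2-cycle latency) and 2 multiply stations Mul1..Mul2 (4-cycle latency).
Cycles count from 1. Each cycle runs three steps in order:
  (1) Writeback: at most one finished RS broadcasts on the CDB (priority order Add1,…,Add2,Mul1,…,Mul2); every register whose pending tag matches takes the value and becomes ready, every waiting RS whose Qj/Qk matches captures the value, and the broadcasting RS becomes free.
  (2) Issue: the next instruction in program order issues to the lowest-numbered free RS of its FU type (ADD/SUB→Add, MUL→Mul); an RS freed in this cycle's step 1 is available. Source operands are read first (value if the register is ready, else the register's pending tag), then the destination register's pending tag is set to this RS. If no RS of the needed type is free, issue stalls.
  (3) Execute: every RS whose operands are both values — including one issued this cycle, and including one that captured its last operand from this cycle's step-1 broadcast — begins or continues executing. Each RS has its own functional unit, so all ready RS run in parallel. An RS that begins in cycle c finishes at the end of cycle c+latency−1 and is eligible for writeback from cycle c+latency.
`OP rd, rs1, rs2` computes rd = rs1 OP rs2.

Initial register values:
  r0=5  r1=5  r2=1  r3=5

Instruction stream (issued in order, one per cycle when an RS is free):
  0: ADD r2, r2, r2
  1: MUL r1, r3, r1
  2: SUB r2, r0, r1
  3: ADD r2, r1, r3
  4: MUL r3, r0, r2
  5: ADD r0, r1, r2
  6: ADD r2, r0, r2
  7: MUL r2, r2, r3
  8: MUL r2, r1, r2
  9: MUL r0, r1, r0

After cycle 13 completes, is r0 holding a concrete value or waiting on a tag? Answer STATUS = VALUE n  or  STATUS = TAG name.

STATUS = VALUE 55

c1: issue ADD r2<-Add1 | r0:5,r1:5,r2:Add1,r3:5
c2: issue MUL r1<-Mul1 | r0:5,r1:Mul1,r2:Add1,r3:5
c3: CDB Add1=2; issue SUB r2<-Add1 | r0:5,r1:Mul1,r2:Add1,r3:5
c4: issue ADD r2<-Add2 | r0:5,r1:Mul1,r2:Add2,r3:5
c5: issue MUL r3<-Mul2 | r0:5,r1:Mul1,r2:Add2,r3:Mul2
c6: CDB Mul1=25; stall | r0:5,r1:25,r2:Add2,r3:Mul2
c7: stall | r0:5,r1:25,r2:Add2,r3:Mul2
c8: CDB Add1=-20; issue ADD r0<-Add1 | r0:Add1,r1:25,r2:Add2,r3:Mul2
c9: CDB Add2=30; issue ADD r2<-Add2 | r0:Add1,r1:25,r2:Add2,r3:Mul2
c10: issue MUL r2<-Mul1 | r0:Add1,r1:25,r2:Mul1,r3:Mul2
c11: CDB Add1=55; stall | r0:55,r1:25,r2:Mul1,r3:Mul2
c12: stall | r0:55,r1:25,r2:Mul1,r3:Mul2
c13: CDB Add2=85; stall | r0:55,r1:25,r2:Mul1,r3:Mul2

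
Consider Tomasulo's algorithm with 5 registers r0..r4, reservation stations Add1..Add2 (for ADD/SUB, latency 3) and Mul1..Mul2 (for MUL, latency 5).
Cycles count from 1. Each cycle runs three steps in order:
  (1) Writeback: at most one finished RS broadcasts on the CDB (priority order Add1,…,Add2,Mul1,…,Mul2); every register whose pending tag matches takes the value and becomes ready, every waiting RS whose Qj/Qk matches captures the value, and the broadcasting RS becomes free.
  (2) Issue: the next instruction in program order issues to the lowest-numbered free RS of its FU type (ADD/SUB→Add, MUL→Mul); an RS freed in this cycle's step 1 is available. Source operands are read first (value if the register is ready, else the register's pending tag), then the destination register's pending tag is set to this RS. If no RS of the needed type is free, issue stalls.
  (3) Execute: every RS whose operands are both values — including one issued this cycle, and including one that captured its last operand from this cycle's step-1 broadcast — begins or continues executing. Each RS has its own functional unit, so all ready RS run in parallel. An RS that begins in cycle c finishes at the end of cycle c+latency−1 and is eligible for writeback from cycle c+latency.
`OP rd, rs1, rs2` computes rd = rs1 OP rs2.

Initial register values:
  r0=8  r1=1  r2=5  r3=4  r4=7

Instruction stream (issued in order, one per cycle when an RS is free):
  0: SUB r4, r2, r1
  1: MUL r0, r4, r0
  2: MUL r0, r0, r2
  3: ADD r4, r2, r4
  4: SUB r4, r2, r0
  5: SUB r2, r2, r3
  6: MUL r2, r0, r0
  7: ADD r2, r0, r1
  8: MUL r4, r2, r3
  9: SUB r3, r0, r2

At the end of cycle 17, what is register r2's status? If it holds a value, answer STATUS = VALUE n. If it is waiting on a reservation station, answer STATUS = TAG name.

STATUS = VALUE 161

c1: issue SUB r4<-Add1 | r0:8,r1:1,r2:5,r3:4,r4:Add1
c2: issue MUL r0<-Mul1 | r0:Mul1,r1:1,r2:5,r3:4,r4:Add1
c3: issue MUL r0<-Mul2 | r0:Mul2,r1:1,r2:5,r3:4,r4:Add1
c4: CDB Add1=4; issue ADD r4<-Add1 | r0:Mul2,r1:1,r2:5,r3:4,r4:Add1
c5: issue SUB r4<-Add2 | r0:Mul2,r1:1,r2:5,r3:4,r4:Add2
c6: stall | r0:Mul2,r1:1,r2:5,r3:4,r4:Add2
c7: CDB Add1=9; issue SUB r2<-Add1 | r0:Mul2,r1:1,r2:Add1,r3:4,r4:Add2
c8: stall | r0:Mul2,r1:1,r2:Add1,r3:4,r4:Add2
c9: CDB Mul1=32; issue MUL r2<-Mul1 | r0:Mul2,r1:1,r2:Mul1,r3:4,r4:Add2
c10: CDB Add1=1; issue ADD r2<-Add1 | r0:Mul2,r1:1,r2:Add1,r3:4,r4:Add2
c11: stall | r0:Mul2,r1:1,r2:Add1,r3:4,r4:Add2
c12: stall | r0:Mul2,r1:1,r2:Add1,r3:4,r4:Add2
c13: stall | r0:Mul2,r1:1,r2:Add1,r3:4,r4:Add2
c14: CDB Mul2=160; issue MUL r4<-Mul2 | r0:160,r1:1,r2:Add1,r3:4,r4:Mul2
c15: stall | r0:160,r1:1,r2:Add1,r3:4,r4:Mul2
c16: stall | r0:160,r1:1,r2:Add1,r3:4,r4:Mul2
c17: CDB Add1=161; issue SUB r3<-Add1 | r0:160,r1:1,r2:161,r3:Add1,r4:Mul2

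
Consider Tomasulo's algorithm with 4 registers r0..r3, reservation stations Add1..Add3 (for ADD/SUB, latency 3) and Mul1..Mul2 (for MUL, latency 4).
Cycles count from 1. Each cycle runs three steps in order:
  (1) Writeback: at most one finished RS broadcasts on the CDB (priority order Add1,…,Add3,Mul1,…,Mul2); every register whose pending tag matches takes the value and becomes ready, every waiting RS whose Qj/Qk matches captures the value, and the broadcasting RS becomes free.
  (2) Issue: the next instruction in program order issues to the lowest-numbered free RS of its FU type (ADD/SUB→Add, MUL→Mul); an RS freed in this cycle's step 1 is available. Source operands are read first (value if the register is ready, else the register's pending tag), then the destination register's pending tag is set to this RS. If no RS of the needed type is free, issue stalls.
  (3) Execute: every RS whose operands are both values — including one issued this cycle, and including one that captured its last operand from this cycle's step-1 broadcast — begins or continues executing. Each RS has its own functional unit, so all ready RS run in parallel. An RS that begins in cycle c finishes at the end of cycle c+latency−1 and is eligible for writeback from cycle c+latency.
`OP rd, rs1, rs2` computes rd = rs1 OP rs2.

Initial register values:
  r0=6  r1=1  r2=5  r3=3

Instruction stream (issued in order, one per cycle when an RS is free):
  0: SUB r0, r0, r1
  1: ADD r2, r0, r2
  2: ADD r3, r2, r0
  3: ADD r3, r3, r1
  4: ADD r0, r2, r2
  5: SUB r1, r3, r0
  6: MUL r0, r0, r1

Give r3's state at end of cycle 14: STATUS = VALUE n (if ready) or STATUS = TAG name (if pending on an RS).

cycle 1: issue SUB r0<-Add1 // r0:Add1,r1:1,r2:5,r3:3
cycle 2: issue ADD r2<-Add2 // r0:Add1,r1:1,r2:Add2,r3:3
cycle 3: issue ADD r3<-Add3 // r0:Add1,r1:1,r2:Add2,r3:Add3
cycle 4: CDB Add1=5; issue ADD r3<-Add1 // r0:5,r1:1,r2:Add2,r3:Add1
cycle 5: stall // r0:5,r1:1,r2:Add2,r3:Add1
cycle 6: stall // r0:5,r1:1,r2:Add2,r3:Add1
cycle 7: CDB Add2=10; issue ADD r0<-Add2 // r0:Add2,r1:1,r2:10,r3:Add1
cycle 8: stall // r0:Add2,r1:1,r2:10,r3:Add1
cycle 9: stall // r0:Add2,r1:1,r2:10,r3:Add1
cycle 10: CDB Add2=20; issue SUB r1<-Add2 // r0:20,r1:Add2,r2:10,r3:Add1
cycle 11: CDB Add3=15; issue MUL r0<-Mul1 // r0:Mul1,r1:Add2,r2:10,r3:Add1
cycle 12: - // r0:Mul1,r1:Add2,r2:10,r3:Add1
cycle 13: - // r0:Mul1,r1:Add2,r2:10,r3:Add1
cycle 14: CDB Add1=16 // r0:Mul1,r1:Add2,r2:10,r3:16

STATUS = VALUE 16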